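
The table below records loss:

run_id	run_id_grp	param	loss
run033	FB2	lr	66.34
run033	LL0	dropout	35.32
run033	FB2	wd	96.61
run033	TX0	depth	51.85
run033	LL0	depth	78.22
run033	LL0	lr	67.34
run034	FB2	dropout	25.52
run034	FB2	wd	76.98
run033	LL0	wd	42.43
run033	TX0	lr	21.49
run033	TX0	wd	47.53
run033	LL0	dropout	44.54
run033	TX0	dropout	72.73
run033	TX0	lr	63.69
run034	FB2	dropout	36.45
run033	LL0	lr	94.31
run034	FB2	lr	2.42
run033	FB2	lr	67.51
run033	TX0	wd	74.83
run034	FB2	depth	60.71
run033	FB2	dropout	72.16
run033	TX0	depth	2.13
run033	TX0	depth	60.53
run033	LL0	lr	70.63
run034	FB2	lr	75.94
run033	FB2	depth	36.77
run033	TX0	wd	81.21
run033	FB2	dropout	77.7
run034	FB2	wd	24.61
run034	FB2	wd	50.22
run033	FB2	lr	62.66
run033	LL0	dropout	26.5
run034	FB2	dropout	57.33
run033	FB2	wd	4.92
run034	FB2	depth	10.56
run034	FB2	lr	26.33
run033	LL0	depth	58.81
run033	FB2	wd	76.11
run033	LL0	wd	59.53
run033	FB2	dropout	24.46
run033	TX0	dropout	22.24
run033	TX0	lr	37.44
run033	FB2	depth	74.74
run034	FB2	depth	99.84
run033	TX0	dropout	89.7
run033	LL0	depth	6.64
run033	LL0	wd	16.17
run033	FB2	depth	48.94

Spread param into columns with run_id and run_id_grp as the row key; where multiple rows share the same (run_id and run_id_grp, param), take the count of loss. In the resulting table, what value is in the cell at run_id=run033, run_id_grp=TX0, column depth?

Rows with run_id=run033, run_id_grp=TX0 and param=depth: loss values are 51.85, 2.13, 60.53.
3 rows match — count = 3.

3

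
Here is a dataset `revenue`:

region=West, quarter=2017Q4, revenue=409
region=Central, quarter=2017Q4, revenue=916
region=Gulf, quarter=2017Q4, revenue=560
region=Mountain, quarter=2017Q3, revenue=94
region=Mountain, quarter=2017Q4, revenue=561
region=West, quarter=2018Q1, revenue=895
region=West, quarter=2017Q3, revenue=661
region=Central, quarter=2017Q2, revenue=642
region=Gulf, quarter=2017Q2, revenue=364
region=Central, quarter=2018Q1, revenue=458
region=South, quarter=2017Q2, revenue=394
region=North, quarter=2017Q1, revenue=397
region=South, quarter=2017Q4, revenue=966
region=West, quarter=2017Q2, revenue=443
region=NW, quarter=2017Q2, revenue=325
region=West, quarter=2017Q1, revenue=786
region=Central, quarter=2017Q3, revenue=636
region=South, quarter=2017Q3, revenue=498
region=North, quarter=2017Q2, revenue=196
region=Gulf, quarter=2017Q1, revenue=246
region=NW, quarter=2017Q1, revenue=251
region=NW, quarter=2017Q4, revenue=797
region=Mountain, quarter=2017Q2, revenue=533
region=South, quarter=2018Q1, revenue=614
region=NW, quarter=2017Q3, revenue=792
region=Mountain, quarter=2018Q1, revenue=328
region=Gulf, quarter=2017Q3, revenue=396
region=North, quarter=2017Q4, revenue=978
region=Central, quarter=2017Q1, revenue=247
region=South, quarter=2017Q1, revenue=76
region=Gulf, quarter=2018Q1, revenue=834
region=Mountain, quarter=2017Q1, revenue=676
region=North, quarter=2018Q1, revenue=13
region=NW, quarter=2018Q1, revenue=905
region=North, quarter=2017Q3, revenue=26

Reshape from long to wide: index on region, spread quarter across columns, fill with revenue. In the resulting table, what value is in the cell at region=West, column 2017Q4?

409

Wide layout: rows indexed by region, columns are the 5 distinct quarter values (2017Q4, 2017Q3, 2018Q1, 2017Q2, 2017Q1).
Cell (region=West, quarter=2017Q4) draws from the long row where region=West and quarter=2017Q4, which has revenue=409.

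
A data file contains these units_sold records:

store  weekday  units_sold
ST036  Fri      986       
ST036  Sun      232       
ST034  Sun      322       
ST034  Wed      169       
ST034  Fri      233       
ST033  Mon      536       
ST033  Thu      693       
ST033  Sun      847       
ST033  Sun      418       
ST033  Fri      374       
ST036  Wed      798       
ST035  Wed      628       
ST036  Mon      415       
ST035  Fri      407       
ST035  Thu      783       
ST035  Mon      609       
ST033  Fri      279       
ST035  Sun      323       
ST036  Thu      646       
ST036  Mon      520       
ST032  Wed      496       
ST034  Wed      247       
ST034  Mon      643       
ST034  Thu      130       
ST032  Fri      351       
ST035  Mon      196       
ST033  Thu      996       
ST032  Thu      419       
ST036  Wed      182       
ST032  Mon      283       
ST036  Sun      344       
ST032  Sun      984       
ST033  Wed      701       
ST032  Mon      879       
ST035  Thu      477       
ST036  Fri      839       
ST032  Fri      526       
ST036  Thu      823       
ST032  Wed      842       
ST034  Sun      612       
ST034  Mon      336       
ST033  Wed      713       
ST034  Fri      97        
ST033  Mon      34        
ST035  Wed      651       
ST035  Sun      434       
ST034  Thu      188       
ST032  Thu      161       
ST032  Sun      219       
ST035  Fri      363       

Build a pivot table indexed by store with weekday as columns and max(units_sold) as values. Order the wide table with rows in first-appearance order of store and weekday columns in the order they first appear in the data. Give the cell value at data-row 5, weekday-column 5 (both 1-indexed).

419

With rows in first-appearance order of store, row 5 is store=ST032. weekday columns in first-appearance order: Fri, Sun, Wed, Mon, Thu; column 5 is Thu.
Long rows with store=ST032, weekday=Thu: max(419, 161) = 419.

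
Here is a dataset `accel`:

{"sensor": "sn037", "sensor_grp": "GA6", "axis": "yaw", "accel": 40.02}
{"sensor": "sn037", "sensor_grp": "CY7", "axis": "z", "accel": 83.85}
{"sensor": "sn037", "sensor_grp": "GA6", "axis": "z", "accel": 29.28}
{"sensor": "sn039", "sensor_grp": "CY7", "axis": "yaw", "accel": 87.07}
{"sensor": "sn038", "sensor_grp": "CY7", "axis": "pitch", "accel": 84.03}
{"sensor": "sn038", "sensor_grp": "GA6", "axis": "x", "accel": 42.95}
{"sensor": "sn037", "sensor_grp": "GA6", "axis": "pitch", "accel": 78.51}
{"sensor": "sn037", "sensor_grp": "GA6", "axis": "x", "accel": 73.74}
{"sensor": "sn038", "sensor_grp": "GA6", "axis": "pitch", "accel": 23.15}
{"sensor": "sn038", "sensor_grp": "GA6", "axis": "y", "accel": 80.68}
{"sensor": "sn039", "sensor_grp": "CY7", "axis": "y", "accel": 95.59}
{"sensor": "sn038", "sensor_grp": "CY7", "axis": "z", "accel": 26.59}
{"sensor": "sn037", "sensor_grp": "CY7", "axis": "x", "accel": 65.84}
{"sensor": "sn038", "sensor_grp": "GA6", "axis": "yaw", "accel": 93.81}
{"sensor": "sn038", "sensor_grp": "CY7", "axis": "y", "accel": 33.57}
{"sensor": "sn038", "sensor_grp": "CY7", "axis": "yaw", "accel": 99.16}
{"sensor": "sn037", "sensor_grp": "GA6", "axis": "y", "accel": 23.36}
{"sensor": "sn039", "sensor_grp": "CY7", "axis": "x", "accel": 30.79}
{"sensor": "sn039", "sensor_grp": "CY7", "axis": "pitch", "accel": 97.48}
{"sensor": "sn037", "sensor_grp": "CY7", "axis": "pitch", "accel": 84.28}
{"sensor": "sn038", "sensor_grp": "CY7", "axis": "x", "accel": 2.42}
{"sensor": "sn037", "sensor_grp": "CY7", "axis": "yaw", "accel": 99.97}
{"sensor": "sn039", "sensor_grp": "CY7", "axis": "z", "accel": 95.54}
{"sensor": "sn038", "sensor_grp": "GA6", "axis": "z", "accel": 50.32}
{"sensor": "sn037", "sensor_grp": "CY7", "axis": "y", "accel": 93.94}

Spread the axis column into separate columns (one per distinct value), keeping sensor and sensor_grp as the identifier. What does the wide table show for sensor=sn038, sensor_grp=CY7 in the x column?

2.42

Wide layout: rows indexed by sensor and sensor_grp, columns are the 5 distinct axis values (yaw, z, pitch, x, y).
Cell (sensor=sn038, sensor_grp=CY7, axis=x) draws from the long row where sensor=sn038, sensor_grp=CY7 and axis=x, which has accel=2.42.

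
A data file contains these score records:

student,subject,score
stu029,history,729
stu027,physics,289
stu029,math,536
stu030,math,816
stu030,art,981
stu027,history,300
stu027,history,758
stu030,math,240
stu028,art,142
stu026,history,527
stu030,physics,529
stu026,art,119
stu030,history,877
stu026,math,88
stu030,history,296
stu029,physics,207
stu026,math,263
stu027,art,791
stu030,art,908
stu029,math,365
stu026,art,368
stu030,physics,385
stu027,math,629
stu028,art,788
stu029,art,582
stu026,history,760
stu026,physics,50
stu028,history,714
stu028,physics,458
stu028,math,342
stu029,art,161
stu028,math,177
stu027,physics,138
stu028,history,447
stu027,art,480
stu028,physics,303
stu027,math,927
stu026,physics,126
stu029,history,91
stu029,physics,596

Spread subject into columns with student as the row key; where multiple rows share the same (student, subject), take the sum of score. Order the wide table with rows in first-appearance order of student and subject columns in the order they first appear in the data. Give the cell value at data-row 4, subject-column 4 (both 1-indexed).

With rows in first-appearance order of student, row 4 is student=stu028. subject columns in first-appearance order: history, physics, math, art; column 4 is art.
Long rows with student=stu028, subject=art: 142 + 788 = 930.

930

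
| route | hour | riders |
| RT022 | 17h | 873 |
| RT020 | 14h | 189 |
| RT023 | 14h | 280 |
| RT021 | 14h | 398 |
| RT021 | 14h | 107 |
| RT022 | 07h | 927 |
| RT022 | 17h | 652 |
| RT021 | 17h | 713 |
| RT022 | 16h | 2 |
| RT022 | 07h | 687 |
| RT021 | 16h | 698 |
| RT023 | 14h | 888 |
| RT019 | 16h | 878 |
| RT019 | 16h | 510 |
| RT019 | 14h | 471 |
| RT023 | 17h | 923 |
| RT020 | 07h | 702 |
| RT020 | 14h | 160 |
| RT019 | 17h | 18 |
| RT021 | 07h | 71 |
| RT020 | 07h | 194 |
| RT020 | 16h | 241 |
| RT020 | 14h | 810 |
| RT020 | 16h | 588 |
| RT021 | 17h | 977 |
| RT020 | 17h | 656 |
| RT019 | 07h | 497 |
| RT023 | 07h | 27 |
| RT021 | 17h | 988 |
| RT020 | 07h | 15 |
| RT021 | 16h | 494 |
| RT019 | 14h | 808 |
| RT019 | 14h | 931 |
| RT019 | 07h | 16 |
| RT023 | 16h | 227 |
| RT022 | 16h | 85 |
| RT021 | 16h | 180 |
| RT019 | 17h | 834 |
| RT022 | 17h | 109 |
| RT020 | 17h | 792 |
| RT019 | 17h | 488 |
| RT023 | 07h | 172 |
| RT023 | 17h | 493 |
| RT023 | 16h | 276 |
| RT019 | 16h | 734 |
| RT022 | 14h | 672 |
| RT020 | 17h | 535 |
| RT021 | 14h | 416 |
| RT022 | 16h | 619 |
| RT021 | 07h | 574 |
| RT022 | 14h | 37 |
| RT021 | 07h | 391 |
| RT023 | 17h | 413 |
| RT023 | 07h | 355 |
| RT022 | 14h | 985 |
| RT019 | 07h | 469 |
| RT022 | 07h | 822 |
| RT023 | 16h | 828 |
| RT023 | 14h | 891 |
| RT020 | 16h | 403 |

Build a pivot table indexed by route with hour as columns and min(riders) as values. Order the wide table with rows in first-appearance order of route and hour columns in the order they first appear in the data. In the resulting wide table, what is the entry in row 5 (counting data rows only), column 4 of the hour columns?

With rows in first-appearance order of route, row 5 is route=RT019. hour columns in first-appearance order: 17h, 14h, 07h, 16h; column 4 is 16h.
Long rows with route=RT019, hour=16h: min(878, 510, 734) = 510.

510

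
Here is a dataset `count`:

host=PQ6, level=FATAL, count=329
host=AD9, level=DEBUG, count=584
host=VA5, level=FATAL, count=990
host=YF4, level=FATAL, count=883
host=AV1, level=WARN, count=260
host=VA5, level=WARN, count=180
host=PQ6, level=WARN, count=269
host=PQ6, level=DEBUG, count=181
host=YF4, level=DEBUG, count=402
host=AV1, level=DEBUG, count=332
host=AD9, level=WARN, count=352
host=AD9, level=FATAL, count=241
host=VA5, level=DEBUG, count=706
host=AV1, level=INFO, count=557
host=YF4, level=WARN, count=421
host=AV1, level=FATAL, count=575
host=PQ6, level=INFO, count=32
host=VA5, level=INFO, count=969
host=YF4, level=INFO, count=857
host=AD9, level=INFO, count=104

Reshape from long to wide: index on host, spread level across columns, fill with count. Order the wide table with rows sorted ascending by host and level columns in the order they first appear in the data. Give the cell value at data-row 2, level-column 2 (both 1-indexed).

With rows sorted ascending by host, row 2 is host=AV1. level columns in first-appearance order: FATAL, DEBUG, WARN, INFO; column 2 is DEBUG.
Long rows with host=AV1, level=DEBUG: count = 332.

332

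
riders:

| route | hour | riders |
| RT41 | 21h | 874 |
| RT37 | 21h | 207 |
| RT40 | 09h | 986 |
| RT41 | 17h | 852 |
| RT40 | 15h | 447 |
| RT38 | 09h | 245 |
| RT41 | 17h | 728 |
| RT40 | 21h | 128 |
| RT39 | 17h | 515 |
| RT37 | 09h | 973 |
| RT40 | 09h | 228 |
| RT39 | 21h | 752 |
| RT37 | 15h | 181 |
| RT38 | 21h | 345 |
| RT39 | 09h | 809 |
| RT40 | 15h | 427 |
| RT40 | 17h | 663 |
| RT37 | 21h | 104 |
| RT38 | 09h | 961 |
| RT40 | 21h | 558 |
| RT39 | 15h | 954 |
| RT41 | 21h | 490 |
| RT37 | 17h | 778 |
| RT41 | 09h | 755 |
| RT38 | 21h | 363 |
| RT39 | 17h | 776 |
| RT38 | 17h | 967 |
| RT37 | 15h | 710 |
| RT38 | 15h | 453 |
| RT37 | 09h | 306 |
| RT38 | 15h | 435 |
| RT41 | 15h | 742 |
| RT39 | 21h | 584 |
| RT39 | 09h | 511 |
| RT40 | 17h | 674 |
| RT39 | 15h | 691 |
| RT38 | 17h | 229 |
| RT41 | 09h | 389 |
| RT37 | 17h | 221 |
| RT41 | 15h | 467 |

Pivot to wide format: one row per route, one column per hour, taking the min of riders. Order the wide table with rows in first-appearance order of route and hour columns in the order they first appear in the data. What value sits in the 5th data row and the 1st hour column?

With rows in first-appearance order of route, row 5 is route=RT39. hour columns in first-appearance order: 21h, 09h, 17h, 15h; column 1 is 21h.
Long rows with route=RT39, hour=21h: min(752, 584) = 584.

584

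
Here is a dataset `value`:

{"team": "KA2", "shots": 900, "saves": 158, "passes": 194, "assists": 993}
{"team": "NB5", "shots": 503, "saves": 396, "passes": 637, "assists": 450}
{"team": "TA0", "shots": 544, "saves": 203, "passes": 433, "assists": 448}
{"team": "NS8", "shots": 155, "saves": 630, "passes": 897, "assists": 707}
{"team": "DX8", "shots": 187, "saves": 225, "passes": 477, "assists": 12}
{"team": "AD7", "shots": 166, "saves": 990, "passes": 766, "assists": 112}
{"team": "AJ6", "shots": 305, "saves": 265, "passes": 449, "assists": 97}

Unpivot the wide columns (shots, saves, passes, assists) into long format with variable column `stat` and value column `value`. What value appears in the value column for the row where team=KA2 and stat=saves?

158

Unpivoting turns each (team, wide-column) pair into one long row.
The wide cell at row KA2, column saves holds 158, so the long row (KA2, saves) has value=158.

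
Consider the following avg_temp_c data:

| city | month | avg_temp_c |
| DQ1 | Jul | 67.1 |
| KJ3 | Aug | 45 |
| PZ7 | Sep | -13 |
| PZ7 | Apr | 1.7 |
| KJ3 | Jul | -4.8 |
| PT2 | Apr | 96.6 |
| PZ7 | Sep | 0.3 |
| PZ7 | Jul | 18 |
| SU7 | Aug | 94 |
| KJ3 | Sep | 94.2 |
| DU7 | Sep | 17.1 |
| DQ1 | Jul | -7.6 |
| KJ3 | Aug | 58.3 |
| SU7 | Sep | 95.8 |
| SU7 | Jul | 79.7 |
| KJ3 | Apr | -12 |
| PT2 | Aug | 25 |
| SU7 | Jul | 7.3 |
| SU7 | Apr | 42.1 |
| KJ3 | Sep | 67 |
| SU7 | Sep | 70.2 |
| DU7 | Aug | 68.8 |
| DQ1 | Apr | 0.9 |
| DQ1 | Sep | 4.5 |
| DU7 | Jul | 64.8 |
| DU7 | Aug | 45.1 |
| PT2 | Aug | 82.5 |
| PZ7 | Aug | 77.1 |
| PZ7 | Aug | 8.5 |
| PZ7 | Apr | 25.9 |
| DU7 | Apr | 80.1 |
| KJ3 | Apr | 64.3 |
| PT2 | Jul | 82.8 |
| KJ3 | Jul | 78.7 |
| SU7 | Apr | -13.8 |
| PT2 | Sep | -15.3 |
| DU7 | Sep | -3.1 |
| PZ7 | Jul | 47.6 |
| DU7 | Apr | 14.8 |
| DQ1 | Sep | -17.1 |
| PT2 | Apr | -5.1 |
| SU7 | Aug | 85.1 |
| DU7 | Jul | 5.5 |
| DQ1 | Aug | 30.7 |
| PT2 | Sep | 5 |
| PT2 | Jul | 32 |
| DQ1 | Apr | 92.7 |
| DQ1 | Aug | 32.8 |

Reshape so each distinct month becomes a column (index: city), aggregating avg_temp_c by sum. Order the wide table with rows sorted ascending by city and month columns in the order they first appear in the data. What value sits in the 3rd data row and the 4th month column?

With rows sorted ascending by city, row 3 is city=KJ3. month columns in first-appearance order: Jul, Aug, Sep, Apr; column 4 is Apr.
Long rows with city=KJ3, month=Apr: -12 + 64.3 = 52.3.

52.3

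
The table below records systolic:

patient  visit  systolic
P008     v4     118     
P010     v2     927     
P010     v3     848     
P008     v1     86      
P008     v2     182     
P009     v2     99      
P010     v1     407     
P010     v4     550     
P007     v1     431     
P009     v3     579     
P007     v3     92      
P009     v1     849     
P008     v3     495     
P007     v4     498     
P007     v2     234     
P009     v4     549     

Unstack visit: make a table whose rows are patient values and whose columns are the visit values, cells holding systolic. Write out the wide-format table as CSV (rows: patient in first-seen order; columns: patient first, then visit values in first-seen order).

Columns: patient plus the 4 distinct visit values (v4, v2, v3, v1).
For example, row P008 column v4 takes systolic=118 from the long row (P008, v4).

patient,v4,v2,v3,v1
P008,118,182,495,86
P010,550,927,848,407
P009,549,99,579,849
P007,498,234,92,431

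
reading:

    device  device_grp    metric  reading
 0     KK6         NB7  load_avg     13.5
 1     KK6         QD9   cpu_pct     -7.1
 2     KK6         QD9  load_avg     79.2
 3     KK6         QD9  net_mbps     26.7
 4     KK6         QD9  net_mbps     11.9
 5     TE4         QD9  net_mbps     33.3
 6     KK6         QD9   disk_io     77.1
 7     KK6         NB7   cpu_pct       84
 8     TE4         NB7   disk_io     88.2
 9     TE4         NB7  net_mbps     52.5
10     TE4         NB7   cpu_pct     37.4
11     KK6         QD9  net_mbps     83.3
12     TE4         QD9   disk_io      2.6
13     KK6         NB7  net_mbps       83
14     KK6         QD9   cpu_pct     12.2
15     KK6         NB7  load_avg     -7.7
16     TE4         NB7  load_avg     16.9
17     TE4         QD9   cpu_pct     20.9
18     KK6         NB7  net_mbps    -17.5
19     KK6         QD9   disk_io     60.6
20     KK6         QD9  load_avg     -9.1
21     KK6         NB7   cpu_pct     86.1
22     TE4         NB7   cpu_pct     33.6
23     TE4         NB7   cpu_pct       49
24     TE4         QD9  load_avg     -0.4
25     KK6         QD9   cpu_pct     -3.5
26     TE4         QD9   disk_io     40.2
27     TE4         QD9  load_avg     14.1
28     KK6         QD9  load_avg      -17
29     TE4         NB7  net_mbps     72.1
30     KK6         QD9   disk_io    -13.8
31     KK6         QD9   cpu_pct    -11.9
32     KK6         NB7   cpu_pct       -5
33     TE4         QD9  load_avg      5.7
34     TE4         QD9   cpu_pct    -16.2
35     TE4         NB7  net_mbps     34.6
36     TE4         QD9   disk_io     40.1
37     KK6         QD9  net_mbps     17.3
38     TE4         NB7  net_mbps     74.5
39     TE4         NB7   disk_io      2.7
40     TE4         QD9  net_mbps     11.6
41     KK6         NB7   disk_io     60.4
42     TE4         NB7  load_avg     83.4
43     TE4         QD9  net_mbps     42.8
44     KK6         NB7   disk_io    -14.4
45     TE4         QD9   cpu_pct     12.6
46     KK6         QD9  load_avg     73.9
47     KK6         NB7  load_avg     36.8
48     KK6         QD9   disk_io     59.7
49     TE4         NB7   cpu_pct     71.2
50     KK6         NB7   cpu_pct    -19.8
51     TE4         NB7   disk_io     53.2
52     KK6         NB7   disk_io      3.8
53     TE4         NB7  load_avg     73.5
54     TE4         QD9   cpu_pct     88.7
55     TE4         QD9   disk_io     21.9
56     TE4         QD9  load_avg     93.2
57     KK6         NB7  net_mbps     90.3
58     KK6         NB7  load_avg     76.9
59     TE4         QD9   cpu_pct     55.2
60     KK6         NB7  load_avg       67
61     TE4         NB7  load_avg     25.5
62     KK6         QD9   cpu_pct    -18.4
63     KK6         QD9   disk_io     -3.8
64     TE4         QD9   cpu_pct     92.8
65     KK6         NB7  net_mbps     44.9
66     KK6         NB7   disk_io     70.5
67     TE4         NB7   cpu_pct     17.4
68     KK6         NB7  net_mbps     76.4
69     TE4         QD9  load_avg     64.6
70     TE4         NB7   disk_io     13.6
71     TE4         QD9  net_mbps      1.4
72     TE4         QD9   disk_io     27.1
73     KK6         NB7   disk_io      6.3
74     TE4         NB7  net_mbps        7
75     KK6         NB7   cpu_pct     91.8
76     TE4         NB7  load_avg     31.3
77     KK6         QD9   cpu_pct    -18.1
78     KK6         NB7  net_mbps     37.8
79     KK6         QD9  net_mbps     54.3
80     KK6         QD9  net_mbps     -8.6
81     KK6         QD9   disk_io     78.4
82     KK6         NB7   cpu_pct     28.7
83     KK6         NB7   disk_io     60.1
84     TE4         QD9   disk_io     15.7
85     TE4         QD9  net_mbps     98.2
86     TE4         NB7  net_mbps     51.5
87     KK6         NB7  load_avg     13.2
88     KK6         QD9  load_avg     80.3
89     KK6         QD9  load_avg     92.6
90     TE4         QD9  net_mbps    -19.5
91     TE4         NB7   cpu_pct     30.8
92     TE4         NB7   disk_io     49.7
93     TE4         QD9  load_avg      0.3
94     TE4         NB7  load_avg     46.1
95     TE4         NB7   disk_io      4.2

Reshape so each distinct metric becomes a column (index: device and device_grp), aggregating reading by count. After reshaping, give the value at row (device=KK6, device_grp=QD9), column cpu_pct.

Rows with device=KK6, device_grp=QD9 and metric=cpu_pct: reading values are -7.1, 12.2, -3.5, -11.9, -18.4, -18.1.
6 rows match — count = 6.

6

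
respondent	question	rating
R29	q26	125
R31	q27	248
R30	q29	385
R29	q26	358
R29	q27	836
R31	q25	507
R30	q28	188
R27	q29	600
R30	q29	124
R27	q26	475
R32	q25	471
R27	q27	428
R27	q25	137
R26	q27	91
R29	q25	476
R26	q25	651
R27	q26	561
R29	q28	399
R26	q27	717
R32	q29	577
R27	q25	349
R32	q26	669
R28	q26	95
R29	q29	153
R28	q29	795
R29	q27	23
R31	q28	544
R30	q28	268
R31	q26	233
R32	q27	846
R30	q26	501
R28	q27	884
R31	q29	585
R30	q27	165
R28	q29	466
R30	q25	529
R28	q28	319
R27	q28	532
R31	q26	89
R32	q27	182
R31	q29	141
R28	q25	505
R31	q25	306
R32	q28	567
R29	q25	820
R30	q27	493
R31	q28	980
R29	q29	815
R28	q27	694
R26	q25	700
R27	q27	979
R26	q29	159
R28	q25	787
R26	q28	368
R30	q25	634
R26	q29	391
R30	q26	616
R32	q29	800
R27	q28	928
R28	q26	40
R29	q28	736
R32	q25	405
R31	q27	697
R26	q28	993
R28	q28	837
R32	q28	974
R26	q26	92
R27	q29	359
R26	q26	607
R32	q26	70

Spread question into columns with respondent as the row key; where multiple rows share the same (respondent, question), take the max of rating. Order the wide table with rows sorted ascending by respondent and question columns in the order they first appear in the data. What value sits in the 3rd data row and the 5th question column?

With rows sorted ascending by respondent, row 3 is respondent=R28. question columns in first-appearance order: q26, q27, q29, q25, q28; column 5 is q28.
Long rows with respondent=R28, question=q28: max(319, 837) = 837.

837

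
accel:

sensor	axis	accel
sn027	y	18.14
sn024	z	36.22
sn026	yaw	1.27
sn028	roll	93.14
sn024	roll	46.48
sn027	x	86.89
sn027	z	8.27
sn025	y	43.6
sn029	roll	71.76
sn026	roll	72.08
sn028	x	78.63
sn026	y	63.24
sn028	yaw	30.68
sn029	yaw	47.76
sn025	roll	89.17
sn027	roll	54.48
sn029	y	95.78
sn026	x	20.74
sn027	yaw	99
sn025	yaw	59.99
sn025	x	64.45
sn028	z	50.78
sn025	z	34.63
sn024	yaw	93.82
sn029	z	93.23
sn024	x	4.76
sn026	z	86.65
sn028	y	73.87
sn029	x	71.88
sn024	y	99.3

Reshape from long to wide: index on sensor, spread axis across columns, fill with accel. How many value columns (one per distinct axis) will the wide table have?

5

5 distinct axis values: z, y, roll, x, yaw.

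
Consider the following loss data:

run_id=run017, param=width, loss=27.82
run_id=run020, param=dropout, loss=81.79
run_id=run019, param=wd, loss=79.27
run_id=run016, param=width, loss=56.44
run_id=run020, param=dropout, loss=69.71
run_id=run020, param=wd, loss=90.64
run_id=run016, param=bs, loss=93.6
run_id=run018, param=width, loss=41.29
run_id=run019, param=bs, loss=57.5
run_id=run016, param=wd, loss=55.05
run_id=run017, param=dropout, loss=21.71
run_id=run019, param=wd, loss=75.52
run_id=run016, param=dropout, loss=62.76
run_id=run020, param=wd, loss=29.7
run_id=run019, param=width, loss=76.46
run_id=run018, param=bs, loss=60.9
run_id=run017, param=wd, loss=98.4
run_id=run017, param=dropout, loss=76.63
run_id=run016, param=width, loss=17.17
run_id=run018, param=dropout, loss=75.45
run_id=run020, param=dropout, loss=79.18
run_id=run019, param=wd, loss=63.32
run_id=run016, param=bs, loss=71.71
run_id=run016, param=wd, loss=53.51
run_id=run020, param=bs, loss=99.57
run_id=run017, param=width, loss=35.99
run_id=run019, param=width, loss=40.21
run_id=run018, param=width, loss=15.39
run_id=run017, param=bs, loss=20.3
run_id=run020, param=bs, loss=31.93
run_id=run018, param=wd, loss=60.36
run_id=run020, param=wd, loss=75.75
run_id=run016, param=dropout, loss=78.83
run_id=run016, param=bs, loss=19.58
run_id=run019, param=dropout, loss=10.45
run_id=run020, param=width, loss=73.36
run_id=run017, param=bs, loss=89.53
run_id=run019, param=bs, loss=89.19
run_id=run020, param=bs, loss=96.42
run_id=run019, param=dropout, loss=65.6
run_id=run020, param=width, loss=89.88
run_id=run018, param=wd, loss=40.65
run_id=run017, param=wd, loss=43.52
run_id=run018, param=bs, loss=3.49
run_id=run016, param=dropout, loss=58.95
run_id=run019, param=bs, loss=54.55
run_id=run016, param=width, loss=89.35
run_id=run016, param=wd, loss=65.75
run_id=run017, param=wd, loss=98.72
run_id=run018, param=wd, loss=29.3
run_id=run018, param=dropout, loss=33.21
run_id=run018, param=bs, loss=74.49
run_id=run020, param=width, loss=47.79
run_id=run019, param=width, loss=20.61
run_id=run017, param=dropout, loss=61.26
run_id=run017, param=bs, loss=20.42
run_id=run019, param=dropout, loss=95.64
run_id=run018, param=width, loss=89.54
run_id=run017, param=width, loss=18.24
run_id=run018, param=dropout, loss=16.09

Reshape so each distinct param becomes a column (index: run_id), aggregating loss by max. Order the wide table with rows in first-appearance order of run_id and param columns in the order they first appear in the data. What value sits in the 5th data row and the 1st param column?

89.54

With rows in first-appearance order of run_id, row 5 is run_id=run018. param columns in first-appearance order: width, dropout, wd, bs; column 1 is width.
Long rows with run_id=run018, param=width: max(41.29, 15.39, 89.54) = 89.54.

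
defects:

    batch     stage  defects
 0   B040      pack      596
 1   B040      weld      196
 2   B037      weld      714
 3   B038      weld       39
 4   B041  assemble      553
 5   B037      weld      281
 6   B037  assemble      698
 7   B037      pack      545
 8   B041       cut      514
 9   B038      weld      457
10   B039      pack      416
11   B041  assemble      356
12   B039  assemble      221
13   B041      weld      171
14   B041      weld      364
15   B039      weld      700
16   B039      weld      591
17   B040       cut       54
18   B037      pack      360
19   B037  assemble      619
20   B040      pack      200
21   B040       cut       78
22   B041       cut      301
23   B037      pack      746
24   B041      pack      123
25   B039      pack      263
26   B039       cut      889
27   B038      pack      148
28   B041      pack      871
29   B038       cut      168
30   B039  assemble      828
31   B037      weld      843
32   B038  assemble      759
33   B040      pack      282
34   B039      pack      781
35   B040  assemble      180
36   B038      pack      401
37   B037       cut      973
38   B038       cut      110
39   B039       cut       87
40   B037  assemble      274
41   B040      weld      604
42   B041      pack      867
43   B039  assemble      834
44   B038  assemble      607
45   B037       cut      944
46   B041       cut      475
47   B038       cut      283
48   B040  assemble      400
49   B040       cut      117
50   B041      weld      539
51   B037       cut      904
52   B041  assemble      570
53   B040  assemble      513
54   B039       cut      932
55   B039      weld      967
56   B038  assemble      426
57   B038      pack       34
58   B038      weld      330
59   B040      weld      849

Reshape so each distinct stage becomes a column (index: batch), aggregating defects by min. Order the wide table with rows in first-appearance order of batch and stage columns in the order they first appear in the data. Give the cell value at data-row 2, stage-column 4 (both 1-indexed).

904

With rows in first-appearance order of batch, row 2 is batch=B037. stage columns in first-appearance order: pack, weld, assemble, cut; column 4 is cut.
Long rows with batch=B037, stage=cut: min(973, 944, 904) = 904.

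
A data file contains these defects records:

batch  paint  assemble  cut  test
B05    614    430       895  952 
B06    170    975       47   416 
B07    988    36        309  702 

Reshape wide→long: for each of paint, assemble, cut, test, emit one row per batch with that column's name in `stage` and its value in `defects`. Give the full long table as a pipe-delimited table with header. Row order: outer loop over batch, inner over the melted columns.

| batch | stage | defects |
| B05 | paint | 614 |
| B05 | assemble | 430 |
| B05 | cut | 895 |
| B05 | test | 952 |
| B06 | paint | 170 |
| B06 | assemble | 975 |
| B06 | cut | 47 |
| B06 | test | 416 |
| B07 | paint | 988 |
| B07 | assemble | 36 |
| B07 | cut | 309 |
| B07 | test | 702 |

Each (batch, column) pair becomes one row: 3 × 4 = 12 rows.
For example, (B05, paint) → defects=614.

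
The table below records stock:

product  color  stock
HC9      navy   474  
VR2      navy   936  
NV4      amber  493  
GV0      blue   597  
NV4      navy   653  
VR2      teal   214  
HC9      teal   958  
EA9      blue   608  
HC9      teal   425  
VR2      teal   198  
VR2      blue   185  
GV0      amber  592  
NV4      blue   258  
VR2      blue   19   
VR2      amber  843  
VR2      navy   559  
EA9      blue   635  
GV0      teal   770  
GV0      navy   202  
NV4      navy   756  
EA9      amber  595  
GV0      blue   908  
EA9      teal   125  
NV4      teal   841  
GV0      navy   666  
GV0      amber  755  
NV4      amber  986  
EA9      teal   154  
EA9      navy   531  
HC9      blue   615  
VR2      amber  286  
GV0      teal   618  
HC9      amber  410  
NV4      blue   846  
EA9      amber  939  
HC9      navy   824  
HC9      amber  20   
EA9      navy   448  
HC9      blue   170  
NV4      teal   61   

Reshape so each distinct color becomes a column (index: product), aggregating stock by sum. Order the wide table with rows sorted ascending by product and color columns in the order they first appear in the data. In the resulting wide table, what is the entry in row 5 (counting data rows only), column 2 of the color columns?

1129

With rows sorted ascending by product, row 5 is product=VR2. color columns in first-appearance order: navy, amber, blue, teal; column 2 is amber.
Long rows with product=VR2, color=amber: 843 + 286 = 1129.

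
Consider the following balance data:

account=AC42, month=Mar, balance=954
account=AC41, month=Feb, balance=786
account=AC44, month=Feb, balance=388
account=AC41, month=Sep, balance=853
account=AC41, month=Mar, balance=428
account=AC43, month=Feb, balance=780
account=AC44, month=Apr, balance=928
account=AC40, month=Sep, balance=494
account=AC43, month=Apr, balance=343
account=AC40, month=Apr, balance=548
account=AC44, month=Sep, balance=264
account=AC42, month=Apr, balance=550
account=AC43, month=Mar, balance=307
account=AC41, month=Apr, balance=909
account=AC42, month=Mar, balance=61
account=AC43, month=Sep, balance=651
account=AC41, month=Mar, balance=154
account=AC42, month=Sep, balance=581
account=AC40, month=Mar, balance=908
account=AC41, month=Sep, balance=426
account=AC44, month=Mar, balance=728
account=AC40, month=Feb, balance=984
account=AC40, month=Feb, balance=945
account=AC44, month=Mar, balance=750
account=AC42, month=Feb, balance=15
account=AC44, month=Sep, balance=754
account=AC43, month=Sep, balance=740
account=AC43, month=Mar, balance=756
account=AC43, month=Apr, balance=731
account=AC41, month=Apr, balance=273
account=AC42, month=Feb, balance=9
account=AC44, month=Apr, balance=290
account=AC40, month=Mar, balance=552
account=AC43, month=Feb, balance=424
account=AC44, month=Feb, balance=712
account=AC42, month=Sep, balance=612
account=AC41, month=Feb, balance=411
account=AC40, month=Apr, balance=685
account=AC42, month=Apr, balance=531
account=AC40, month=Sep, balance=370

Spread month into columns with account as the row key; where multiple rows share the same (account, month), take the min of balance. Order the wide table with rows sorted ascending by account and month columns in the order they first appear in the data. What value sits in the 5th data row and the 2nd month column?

With rows sorted ascending by account, row 5 is account=AC44. month columns in first-appearance order: Mar, Feb, Sep, Apr; column 2 is Feb.
Long rows with account=AC44, month=Feb: min(388, 712) = 388.

388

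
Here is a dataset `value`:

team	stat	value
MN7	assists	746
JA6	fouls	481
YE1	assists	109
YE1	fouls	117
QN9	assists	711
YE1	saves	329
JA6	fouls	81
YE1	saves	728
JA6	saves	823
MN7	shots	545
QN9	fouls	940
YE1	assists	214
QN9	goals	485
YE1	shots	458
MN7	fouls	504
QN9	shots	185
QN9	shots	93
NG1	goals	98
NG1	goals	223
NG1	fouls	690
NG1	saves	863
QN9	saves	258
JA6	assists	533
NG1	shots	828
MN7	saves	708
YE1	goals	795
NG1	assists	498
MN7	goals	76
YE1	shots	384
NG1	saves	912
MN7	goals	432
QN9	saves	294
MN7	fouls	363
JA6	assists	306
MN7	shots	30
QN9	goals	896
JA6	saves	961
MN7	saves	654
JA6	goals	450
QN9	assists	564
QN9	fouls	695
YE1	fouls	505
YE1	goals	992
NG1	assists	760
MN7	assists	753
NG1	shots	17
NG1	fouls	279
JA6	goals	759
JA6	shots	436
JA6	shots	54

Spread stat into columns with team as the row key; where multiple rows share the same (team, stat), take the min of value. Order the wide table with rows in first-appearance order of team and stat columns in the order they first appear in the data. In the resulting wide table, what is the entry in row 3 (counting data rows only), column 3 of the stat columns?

329

With rows in first-appearance order of team, row 3 is team=YE1. stat columns in first-appearance order: assists, fouls, saves, shots, goals; column 3 is saves.
Long rows with team=YE1, stat=saves: min(329, 728) = 329.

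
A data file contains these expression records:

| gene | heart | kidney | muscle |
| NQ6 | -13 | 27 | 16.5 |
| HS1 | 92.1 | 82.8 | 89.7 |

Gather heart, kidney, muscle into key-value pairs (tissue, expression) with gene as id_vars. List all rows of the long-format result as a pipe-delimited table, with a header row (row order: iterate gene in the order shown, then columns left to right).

Each (gene, column) pair becomes one row: 2 × 3 = 6 rows.
For example, (NQ6, heart) → expression=-13.

| gene | tissue | expression |
| NQ6 | heart | -13 |
| NQ6 | kidney | 27 |
| NQ6 | muscle | 16.5 |
| HS1 | heart | 92.1 |
| HS1 | kidney | 82.8 |
| HS1 | muscle | 89.7 |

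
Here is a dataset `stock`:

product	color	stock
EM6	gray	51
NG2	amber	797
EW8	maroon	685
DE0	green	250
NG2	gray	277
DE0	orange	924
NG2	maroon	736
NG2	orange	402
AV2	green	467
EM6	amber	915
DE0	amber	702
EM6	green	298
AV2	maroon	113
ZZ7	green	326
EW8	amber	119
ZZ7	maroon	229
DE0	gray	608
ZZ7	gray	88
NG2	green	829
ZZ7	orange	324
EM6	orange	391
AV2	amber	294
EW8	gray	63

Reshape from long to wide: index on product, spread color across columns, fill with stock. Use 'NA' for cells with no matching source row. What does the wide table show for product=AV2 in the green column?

The long row with product=AV2, color=green has stock=467.

467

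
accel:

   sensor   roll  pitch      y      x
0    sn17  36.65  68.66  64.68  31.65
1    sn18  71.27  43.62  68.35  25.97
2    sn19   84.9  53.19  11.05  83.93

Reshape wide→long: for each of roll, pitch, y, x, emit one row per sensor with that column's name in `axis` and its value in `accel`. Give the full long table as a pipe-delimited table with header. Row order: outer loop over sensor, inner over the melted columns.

Each (sensor, column) pair becomes one row: 3 × 4 = 12 rows.
For example, (sn17, roll) → accel=36.65.

| sensor | axis | accel |
| sn17 | roll | 36.65 |
| sn17 | pitch | 68.66 |
| sn17 | y | 64.68 |
| sn17 | x | 31.65 |
| sn18 | roll | 71.27 |
| sn18 | pitch | 43.62 |
| sn18 | y | 68.35 |
| sn18 | x | 25.97 |
| sn19 | roll | 84.9 |
| sn19 | pitch | 53.19 |
| sn19 | y | 11.05 |
| sn19 | x | 83.93 |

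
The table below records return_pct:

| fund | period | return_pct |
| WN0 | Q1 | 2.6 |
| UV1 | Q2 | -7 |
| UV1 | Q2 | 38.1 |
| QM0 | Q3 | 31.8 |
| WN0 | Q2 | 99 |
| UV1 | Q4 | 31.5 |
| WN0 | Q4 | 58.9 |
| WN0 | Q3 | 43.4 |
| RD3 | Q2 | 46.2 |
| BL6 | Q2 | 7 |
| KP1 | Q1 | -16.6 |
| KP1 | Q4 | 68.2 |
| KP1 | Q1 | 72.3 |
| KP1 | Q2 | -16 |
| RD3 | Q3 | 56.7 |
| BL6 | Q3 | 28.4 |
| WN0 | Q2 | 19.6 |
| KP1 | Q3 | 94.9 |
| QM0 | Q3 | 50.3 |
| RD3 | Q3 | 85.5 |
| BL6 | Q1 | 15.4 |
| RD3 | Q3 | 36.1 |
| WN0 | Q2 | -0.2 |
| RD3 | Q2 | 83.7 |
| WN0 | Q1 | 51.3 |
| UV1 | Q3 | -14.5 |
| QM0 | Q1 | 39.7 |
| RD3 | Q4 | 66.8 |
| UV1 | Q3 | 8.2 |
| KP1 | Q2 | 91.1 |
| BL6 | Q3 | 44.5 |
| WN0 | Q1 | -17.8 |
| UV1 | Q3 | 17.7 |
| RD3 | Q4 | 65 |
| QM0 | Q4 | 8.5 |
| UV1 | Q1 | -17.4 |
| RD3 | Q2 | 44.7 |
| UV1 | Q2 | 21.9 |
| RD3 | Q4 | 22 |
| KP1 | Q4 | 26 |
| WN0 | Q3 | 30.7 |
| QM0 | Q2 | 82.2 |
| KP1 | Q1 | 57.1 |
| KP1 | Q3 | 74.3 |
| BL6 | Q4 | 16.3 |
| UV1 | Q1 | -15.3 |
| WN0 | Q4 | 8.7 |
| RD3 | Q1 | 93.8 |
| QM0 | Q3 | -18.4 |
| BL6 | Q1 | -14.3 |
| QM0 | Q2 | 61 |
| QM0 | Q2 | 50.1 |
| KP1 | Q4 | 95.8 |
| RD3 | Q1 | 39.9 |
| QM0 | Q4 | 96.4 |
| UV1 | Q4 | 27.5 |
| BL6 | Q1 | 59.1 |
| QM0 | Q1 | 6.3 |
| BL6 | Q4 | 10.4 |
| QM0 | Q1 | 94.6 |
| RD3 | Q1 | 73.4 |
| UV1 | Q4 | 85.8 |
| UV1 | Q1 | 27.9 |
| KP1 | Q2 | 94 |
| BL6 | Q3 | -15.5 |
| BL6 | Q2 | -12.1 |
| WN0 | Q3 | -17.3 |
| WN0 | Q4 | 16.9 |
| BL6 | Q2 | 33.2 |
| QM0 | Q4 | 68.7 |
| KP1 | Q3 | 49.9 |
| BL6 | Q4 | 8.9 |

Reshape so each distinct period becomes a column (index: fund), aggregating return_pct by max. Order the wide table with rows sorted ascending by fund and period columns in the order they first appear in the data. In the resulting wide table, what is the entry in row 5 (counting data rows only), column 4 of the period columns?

85.8

With rows sorted ascending by fund, row 5 is fund=UV1. period columns in first-appearance order: Q1, Q2, Q3, Q4; column 4 is Q4.
Long rows with fund=UV1, period=Q4: max(31.5, 27.5, 85.8) = 85.8.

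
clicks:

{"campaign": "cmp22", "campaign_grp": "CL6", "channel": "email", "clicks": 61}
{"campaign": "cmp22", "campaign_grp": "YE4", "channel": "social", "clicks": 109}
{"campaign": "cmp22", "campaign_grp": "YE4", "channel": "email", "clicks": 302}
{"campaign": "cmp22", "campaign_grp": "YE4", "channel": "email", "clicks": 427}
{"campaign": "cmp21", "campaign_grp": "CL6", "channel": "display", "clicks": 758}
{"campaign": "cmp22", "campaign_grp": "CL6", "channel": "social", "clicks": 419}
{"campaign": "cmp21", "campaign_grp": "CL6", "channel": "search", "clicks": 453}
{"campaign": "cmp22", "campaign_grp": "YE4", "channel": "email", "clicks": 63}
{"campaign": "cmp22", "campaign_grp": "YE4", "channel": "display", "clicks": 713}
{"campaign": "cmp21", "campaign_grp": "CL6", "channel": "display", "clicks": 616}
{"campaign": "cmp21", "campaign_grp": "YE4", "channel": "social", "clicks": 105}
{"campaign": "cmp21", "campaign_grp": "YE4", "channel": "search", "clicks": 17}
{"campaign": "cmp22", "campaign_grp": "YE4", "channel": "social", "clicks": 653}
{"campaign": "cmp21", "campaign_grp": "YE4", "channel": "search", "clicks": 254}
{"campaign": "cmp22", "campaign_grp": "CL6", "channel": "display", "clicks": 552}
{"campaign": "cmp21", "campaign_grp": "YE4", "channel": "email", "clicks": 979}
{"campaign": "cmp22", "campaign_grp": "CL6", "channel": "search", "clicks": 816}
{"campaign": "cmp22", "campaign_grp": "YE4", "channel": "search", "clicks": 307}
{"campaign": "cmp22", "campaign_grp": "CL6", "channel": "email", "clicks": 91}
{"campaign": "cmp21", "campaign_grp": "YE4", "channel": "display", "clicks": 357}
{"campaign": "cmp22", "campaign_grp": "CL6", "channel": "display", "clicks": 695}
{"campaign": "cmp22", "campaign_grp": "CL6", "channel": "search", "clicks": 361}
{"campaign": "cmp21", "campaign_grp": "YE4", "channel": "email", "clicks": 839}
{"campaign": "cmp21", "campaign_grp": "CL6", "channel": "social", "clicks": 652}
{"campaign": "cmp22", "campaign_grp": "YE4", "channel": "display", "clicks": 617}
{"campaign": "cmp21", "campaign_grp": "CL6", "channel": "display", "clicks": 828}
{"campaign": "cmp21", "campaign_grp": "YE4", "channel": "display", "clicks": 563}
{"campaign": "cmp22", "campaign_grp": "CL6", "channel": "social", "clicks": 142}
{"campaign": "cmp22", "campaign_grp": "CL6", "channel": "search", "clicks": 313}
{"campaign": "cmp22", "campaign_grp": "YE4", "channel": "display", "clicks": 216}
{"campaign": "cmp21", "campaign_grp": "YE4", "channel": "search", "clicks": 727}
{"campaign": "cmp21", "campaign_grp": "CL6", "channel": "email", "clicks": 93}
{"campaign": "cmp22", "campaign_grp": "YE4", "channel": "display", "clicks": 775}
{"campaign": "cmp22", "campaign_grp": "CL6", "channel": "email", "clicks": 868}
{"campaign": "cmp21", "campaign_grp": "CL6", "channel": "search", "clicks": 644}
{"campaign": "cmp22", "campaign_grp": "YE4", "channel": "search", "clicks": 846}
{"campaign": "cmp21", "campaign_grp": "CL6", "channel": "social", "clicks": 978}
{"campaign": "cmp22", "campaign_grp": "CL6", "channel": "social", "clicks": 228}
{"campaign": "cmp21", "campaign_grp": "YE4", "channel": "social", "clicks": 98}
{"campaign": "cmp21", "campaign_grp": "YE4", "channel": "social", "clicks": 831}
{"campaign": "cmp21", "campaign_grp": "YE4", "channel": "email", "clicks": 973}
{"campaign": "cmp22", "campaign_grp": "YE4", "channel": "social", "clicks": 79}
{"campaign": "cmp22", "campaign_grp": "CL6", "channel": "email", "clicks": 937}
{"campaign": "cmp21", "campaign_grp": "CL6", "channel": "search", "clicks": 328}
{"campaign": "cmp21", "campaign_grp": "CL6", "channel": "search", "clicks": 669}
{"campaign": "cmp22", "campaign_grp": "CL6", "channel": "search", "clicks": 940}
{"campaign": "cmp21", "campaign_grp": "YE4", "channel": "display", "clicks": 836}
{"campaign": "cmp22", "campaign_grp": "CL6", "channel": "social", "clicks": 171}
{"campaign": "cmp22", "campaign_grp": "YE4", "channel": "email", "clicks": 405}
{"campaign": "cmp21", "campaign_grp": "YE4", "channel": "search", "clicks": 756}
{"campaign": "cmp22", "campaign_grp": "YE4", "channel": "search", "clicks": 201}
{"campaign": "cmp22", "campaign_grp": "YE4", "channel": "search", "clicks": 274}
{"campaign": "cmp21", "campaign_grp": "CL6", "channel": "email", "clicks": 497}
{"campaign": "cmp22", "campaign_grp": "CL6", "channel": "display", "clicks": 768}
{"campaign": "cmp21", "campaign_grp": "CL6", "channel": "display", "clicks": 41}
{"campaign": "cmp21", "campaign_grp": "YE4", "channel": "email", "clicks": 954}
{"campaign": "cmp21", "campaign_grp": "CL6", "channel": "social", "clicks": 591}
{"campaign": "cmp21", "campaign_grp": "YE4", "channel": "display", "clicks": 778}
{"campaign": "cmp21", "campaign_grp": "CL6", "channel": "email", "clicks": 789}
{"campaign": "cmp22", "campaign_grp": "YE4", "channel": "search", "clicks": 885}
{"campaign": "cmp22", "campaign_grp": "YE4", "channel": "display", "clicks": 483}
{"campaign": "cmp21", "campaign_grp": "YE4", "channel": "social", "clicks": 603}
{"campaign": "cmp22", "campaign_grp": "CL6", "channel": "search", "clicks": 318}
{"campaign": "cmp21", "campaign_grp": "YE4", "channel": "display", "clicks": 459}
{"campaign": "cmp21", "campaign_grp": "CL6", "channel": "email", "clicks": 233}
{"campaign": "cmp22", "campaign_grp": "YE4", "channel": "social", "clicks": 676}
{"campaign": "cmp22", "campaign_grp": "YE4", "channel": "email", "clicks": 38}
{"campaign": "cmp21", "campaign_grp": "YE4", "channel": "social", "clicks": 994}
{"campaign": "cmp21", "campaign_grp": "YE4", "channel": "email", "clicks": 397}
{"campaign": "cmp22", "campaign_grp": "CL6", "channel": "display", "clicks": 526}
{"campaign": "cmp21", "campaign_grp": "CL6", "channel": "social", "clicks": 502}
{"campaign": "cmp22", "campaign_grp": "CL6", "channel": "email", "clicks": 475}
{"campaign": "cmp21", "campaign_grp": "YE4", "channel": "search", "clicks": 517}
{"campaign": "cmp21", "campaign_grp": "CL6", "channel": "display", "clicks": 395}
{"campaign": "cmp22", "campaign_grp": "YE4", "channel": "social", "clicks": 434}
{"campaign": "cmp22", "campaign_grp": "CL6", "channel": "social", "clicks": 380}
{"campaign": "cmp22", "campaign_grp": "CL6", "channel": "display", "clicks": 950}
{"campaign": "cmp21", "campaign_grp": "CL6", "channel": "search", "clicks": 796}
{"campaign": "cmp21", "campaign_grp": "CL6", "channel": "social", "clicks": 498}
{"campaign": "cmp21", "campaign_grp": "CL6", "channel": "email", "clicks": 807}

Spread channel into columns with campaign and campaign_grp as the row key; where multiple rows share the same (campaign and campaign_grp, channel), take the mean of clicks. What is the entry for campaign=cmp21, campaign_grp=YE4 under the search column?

454.20

Rows with campaign=cmp21, campaign_grp=YE4 and channel=search: clicks values are 17, 254, 727, 756, 517.
(17 + 254 + 727 + 756 + 517) / 5 = 454.20.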